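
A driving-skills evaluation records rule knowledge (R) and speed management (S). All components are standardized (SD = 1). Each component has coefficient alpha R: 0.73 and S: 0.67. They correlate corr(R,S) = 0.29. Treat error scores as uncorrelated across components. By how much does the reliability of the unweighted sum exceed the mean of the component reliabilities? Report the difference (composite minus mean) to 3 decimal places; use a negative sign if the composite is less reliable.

Var(sum) = 2 + 0.58 = 2.58; true-score variance = 1.4 + 0.58 = 1.98; composite reliability = 0.7674.
Mean component reliability = 0.7000.
Difference = 0.7674 − 0.7000 = 0.067.

0.067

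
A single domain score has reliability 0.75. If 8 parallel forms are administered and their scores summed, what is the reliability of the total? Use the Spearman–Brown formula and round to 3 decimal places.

ρ_k = kρ / (1 + (k−1)ρ) = 8·0.75 / (1 + 7·0.75) = 6.000 / 6.250 = 0.960.

0.960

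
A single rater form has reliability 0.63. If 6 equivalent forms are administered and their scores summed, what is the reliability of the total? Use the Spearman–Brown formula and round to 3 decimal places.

0.911

ρ_k = kρ / (1 + (k−1)ρ) = 6·0.63 / (1 + 5·0.63) = 3.780 / 4.150 = 0.911.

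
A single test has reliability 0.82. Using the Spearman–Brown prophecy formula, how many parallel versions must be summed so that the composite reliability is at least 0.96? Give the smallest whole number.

6

k ≥ ρ*(1−ρ₁)/(ρ₁(1−ρ*)) = 0.96·0.18 / (0.82·0.04) = 5.268.
Smallest integer k = 6.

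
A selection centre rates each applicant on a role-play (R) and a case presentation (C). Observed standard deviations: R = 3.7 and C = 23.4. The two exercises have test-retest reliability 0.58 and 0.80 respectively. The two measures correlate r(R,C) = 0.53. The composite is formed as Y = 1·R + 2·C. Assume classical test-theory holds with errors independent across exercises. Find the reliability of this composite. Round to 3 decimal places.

0.814

Var(Y) = 3.7² + 2²·23.4² + 2·[2·3.7·23.4·0.53] = 2203.93 + 183.55 = 2387.48.
Because errors are independent across components, Cov(Tᵢ,Tⱼ) = Cov(Xᵢ,Xⱼ); the off-diagonal part of the true-score variance is the same as above.
True-score variance = [3.7²·0.58 + 2²·23.4²·0.80] + 183.55 = 1760.13 + 183.55 = 1943.68.
Reliability = 1943.68 / 2387.48 = 0.814.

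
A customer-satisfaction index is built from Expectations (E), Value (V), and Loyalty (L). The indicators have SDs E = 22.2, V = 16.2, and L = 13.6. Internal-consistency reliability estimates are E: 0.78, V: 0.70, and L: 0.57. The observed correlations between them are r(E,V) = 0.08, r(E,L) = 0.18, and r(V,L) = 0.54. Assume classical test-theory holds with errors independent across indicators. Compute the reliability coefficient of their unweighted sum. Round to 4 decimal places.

Var(E+V+L) = 22.2² + 16.2² + 13.6² + 2·[22.2·16.2·0.08 + 22.2·13.6·0.18 + 16.2·13.6·0.54] = 940.24 + 404.179 = 1344.42.
Because errors are independent across components, Cov(Tᵢ,Tⱼ) = Cov(Xᵢ,Xⱼ); the off-diagonal part of the true-score variance is the same as above.
True-score variance = [22.2²·0.78 + 16.2²·0.70 + 13.6²·0.57] + 404.179 = 673.55 + 404.179 = 1077.73.
Reliability = 1077.73 / 1344.42 = 0.8016.

0.8016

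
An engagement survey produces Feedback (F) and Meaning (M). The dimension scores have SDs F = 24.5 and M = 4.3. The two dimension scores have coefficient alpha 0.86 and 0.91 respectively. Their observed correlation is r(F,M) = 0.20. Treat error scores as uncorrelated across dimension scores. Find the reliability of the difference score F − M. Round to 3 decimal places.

0.851

Var(F−M) = 24.5² + 4.3² − 2·24.5·4.3·0.20 = 618.74 − 42.14 = 576.6.
Under uncorrelated errors the observed covariances equal the true-score covariances, so only the own-variance terms attenuate.
True-score variance = [24.5²·0.86 + 4.3²·0.91] − 42.14 = 533.041 − 42.14 = 490.901.
Reliability = 490.901 / 576.6 = 0.851.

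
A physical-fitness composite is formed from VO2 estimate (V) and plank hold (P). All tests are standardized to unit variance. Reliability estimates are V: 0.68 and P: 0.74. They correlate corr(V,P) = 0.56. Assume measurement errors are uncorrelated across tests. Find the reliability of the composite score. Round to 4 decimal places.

0.8141

Var(V+P) = 2 + 2·[0.56] = 2 + 1.12 = 3.12.
Because errors are independent across components, Cov(Tᵢ,Tⱼ) = Cov(Xᵢ,Xⱼ); the off-diagonal part of the true-score variance is the same as above.
True-score variance = [0.68 + 0.74] + 1.12 = 1.42 + 1.12 = 2.54.
Reliability = 2.54 / 3.12 = 0.8141.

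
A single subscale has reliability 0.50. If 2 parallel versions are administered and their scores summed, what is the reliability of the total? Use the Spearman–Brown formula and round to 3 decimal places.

ρ_k = kρ / (1 + (k−1)ρ) = 2·0.50 / (1 + 1·0.50) = 1.000 / 1.500 = 0.667.

0.667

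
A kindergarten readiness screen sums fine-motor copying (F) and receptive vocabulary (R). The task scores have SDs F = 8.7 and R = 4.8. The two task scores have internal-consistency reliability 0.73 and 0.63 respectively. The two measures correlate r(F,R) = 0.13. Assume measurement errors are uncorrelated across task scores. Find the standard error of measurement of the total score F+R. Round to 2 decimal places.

Var(total) = 98.73 + 10.8576 = 109.588.
True-score variance = 69.7689 + 10.8576 = 80.6265, so reliability = 0.7357.
Error variance = 109.588 − 80.6265 = 28.9611; SEM = √28.9611 = 5.38.

5.38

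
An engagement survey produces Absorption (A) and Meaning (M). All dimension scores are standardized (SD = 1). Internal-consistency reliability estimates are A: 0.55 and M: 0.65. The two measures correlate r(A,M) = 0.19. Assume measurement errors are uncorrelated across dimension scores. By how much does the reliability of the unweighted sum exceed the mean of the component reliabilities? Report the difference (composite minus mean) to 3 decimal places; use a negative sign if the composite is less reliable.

Var(sum) = 2 + 0.38 = 2.38; true-score variance = 1.2 + 0.38 = 1.58; composite reliability = 0.6639.
Mean component reliability = 0.6000.
Difference = 0.6639 − 0.6000 = 0.064.

0.064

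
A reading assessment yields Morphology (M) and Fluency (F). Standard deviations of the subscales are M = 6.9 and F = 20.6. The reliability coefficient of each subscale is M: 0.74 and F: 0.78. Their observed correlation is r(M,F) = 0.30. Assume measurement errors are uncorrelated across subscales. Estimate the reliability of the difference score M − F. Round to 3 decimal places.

0.727

Var(M−F) = 6.9² + 20.6² − 2·6.9·20.6·0.30 = 471.97 − 85.284 = 386.686.
Because errors are independent across components, Cov(Tᵢ,Tⱼ) = Cov(Xᵢ,Xⱼ); the off-diagonal part of the true-score variance is the same as above.
True-score variance = [6.9²·0.74 + 20.6²·0.78] − 85.284 = 366.232 − 85.284 = 280.948.
Reliability = 280.948 / 386.686 = 0.727.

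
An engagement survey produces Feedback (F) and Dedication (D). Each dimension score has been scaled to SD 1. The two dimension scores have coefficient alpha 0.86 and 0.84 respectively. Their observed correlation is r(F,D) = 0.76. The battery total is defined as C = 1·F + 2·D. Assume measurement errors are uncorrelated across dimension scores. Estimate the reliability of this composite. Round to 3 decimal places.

0.903

Var(C) = 1 + 2² + 2·[2·0.76] = 5 + 3.04 = 8.04.
Under uncorrelated errors the observed covariances equal the true-score covariances, so only the own-variance terms attenuate.
True-score variance = [0.86 + 2²·0.84] + 3.04 = 4.22 + 3.04 = 7.26.
Reliability = 7.26 / 8.04 = 0.903.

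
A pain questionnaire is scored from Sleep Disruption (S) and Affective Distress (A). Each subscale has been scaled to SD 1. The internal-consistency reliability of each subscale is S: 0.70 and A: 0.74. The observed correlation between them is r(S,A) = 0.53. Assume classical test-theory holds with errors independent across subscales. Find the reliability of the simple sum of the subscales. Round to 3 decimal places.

0.817

Var(S+A) = 2 + 2·[0.53] = 2 + 1.06 = 3.06.
With uncorrelated errors the cross-covariances are all true-score covariance, so they carry over unchanged; only the diagonal terms shrink to ρᵢσᵢ².
True-score variance = [0.70 + 0.74] + 1.06 = 1.44 + 1.06 = 2.5.
Reliability = 2.5 / 3.06 = 0.817.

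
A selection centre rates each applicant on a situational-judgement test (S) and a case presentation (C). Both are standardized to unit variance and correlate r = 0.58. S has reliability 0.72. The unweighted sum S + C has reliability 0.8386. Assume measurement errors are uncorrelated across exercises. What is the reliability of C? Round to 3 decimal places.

Var(S+C) = 2 + 2·0.58 = 3.160.
True-score variance = ρ_S + ρ_C + 2·0.58, so 0.8386 = (0.72 + ρ_C + 1.16) / 3.160.
ρ_C = 0.8386·3.160 − 0.72 − 1.16 = 0.770.

0.770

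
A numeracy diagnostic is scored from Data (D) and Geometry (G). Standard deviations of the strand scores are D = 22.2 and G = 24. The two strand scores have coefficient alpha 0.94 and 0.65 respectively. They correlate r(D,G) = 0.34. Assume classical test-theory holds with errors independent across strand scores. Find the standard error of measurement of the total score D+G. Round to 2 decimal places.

Var(total) = 1068.84 + 362.304 = 1431.14.
True-score variance = 837.67 + 362.304 = 1199.97, so reliability = 0.8385.
Error variance = 1431.14 − 1199.97 = 231.17; SEM = √231.17 = 15.20.

15.20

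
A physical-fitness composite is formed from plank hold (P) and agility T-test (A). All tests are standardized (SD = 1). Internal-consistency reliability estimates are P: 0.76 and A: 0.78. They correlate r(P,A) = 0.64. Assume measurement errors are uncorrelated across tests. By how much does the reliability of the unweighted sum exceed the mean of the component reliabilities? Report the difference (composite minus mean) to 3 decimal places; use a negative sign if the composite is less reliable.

0.090

Var(sum) = 2 + 1.28 = 3.28; true-score variance = 1.54 + 1.28 = 2.82; composite reliability = 0.8598.
Mean component reliability = 0.7700.
Difference = 0.8598 − 0.7700 = 0.090.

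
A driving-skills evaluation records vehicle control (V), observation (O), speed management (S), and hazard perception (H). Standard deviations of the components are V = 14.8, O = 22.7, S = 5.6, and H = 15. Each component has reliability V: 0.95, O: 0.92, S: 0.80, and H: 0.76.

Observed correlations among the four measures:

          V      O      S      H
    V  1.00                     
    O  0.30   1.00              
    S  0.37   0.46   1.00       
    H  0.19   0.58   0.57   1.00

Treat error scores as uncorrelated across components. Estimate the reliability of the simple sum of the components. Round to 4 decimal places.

0.9422

Var(V+O+S+H) = 14.8² + 22.7² + 5.6² + 15² + 2·[14.8·22.7·0.30 + 14.8·5.6·0.37 + 14.8·15·0.19 + 22.7·5.6·0.46 + 22.7·15·0.58 + 5.6·15·0.57] = 990.69 + 954.958 = 1945.65.
Under uncorrelated errors the observed covariances equal the true-score covariances, so only the own-variance terms attenuate.
True-score variance = [14.8²·0.95 + 22.7²·0.92 + 5.6²·0.80 + 15²·0.76] + 954.958 = 878.243 + 954.958 = 1833.2.
Reliability = 1833.2 / 1945.65 = 0.9422.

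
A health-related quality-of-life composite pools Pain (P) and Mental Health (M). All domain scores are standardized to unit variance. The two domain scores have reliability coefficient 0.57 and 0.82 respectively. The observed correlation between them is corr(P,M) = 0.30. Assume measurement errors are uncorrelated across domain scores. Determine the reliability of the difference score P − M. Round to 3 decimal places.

0.564

Var(P−M) = 1 + 1 − 2·0.30 = 2 − 0.6 = 1.4.
Under uncorrelated errors the observed covariances equal the true-score covariances, so only the own-variance terms attenuate.
True-score variance = [0.57 + 0.82] − 0.6 = 1.39 − 0.6 = 0.79.
Reliability = 0.79 / 1.4 = 0.564.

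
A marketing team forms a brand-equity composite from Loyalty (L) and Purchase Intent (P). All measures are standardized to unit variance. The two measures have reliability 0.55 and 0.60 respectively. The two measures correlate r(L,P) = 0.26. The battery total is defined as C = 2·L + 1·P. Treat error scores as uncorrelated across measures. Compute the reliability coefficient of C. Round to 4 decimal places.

0.6358

Var(C) = 2² + 1 + 2·[2·0.26] = 5 + 1.04 = 6.04.
With uncorrelated errors the cross-covariances are all true-score covariance, so they carry over unchanged; only the diagonal terms shrink to ρᵢσᵢ².
True-score variance = [2²·0.55 + 0.60] + 1.04 = 2.8 + 1.04 = 3.84.
Reliability = 3.84 / 6.04 = 0.6358.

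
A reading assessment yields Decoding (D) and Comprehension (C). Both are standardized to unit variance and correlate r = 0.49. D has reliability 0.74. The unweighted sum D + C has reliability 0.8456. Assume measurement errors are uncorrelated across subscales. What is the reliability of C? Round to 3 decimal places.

Var(D+C) = 2 + 2·0.49 = 2.980.
True-score variance = ρ_D + ρ_C + 2·0.49, so 0.8456 = (0.74 + ρ_C + 0.98) / 2.980.
ρ_C = 0.8456·2.980 − 0.74 − 0.98 = 0.800.

0.800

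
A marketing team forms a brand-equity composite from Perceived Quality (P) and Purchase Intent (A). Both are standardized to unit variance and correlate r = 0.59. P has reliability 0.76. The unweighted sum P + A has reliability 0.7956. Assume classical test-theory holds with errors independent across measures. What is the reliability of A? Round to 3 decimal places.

0.590

Var(P+A) = 2 + 2·0.59 = 3.180.
True-score variance = ρ_P + ρ_A + 2·0.59, so 0.7956 = (0.76 + ρ_A + 1.18) / 3.180.
ρ_A = 0.7956·3.180 − 0.76 − 1.18 = 0.590.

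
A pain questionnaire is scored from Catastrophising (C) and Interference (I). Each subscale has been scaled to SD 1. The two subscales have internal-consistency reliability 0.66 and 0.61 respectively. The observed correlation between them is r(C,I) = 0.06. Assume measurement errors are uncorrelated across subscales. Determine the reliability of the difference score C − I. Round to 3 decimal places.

0.612

Var(C−I) = 1 + 1 − 2·0.06 = 2 − 0.12 = 1.88.
Under uncorrelated errors the observed covariances equal the true-score covariances, so only the own-variance terms attenuate.
True-score variance = [0.66 + 0.61] − 0.12 = 1.27 − 0.12 = 1.15.
Reliability = 1.15 / 1.88 = 0.612.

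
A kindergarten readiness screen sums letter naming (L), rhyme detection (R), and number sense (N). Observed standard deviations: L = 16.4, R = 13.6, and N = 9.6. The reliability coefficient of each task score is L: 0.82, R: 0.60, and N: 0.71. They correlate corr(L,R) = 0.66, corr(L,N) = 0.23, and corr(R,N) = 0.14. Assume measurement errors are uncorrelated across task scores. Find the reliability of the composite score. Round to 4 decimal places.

0.8429

Var(L+R+N) = 16.4² + 13.6² + 9.6² + 2·[16.4·13.6·0.66 + 16.4·9.6·0.23 + 13.6·9.6·0.14] = 546.08 + 403.392 = 949.472.
Because errors are independent across components, Cov(Tᵢ,Tⱼ) = Cov(Xᵢ,Xⱼ); the off-diagonal part of the true-score variance is the same as above.
True-score variance = [16.4²·0.82 + 13.6²·0.60 + 9.6²·0.71] + 403.392 = 396.957 + 403.392 = 800.349.
Reliability = 800.349 / 949.472 = 0.8429.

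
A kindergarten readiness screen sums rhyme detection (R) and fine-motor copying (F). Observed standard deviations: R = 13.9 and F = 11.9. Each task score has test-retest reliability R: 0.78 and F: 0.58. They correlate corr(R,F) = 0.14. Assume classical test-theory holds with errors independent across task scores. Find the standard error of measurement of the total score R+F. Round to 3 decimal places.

Var(total) = 334.82 + 46.3148 = 381.135.
True-score variance = 232.838 + 46.3148 = 279.152, so reliability = 0.7324.
Error variance = 381.135 − 279.152 = 101.982; SEM = √101.982 = 10.099.

10.099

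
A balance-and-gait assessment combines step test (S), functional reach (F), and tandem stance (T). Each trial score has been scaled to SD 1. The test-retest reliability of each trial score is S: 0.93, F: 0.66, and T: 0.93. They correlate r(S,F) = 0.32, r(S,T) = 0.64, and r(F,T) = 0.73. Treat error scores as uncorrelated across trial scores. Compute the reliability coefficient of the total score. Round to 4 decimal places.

0.9248

Var(S+F+T) = 3 + 2·[0.32 + 0.64 + 0.73] = 3 + 3.38 = 6.38.
Under uncorrelated errors the observed covariances equal the true-score covariances, so only the own-variance terms attenuate.
True-score variance = [0.93 + 0.66 + 0.93] + 3.38 = 2.52 + 3.38 = 5.9.
Reliability = 5.9 / 6.38 = 0.9248.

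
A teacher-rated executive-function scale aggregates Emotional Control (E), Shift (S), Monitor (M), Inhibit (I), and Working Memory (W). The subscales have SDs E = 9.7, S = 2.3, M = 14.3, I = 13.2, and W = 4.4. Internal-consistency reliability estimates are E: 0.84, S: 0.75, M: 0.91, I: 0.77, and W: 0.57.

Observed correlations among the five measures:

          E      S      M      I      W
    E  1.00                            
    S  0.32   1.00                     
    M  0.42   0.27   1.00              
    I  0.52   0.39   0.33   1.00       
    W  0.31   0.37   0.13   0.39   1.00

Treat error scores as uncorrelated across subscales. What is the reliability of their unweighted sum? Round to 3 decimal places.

Var(E+S+M+I+W) = 9.7² + 2.3² + 14.3² + 13.2² + 4.4² + 2·[9.7·2.3·0.32 + 9.7·14.3·0.42 + 9.7·13.2·0.52 + 9.7·4.4·0.31 + 2.3·14.3·0.27 + 2.3·13.2·0.39 + 2.3·4.4·0.37 + 14.3·13.2·0.33 + 14.3·4.4·0.13 + 13.2·4.4·0.39] = 497.47 + 525.591 = 1023.06.
With uncorrelated errors the cross-covariances are all true-score covariance, so they carry over unchanged; only the diagonal terms shrink to ρᵢσᵢ².
True-score variance = [9.7²·0.84 + 2.3²·0.75 + 14.3²·0.91 + 13.2²·0.77 + 4.4²·0.57] + 525.591 = 414.289 + 525.591 = 939.88.
Reliability = 939.88 / 1023.06 = 0.919.

0.919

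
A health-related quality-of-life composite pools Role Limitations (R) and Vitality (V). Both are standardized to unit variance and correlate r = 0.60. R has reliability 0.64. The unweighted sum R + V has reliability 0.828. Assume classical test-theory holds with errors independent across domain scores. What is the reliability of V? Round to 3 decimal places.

0.810

Var(R+V) = 2 + 2·0.60 = 3.200.
True-score variance = ρ_R + ρ_V + 2·0.60, so 0.828 = (0.64 + ρ_V + 1.20) / 3.200.
ρ_V = 0.828·3.200 − 0.64 − 1.20 = 0.810.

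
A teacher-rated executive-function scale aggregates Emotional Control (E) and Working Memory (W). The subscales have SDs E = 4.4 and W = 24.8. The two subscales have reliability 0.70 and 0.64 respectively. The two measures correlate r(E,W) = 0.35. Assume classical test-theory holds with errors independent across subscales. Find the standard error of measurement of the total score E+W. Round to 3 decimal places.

Var(total) = 634.4 + 76.384 = 710.784.
True-score variance = 407.178 + 76.384 = 483.562, so reliability = 0.6803.
Error variance = 710.784 − 483.562 = 227.222; SEM = √227.222 = 15.074.

15.074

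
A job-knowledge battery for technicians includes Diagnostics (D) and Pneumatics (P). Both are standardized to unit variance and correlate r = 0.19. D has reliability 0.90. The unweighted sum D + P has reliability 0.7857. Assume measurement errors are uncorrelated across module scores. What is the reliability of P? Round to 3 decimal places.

0.590

Var(D+P) = 2 + 2·0.19 = 2.380.
True-score variance = ρ_D + ρ_P + 2·0.19, so 0.7857 = (0.90 + ρ_P + 0.38) / 2.380.
ρ_P = 0.7857·2.380 − 0.90 − 0.38 = 0.590.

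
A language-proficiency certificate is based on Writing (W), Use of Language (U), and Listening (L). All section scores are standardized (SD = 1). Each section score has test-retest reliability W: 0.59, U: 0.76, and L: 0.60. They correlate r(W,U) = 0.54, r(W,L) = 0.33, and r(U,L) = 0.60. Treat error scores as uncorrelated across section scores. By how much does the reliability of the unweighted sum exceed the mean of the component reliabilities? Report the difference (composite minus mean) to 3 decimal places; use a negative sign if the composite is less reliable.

0.173

Var(sum) = 3 + 2.94 = 5.94; true-score variance = 1.95 + 2.94 = 4.89; composite reliability = 0.8232.
Mean component reliability = 0.6500.
Difference = 0.8232 − 0.6500 = 0.173.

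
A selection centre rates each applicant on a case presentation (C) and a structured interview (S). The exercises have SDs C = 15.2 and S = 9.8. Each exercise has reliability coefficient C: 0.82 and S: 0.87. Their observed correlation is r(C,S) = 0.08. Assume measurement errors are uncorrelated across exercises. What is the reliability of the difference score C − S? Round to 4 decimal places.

0.8217

Var(C−S) = 15.2² + 9.8² − 2·15.2·9.8·0.08 = 327.08 − 23.8336 = 303.246.
Under uncorrelated errors the observed covariances equal the true-score covariances, so only the own-variance terms attenuate.
True-score variance = [15.2²·0.82 + 9.8²·0.87] − 23.8336 = 273.008 − 23.8336 = 249.174.
Reliability = 249.174 / 303.246 = 0.8217.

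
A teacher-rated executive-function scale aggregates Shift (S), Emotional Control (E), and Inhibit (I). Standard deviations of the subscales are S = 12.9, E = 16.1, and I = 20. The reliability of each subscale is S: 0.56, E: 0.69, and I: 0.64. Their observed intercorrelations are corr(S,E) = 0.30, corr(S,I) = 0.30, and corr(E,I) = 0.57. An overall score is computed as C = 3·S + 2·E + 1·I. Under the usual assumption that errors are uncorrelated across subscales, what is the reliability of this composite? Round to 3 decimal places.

0.770

Var(C) = 3²·12.9² + 2²·16.1² + 20² + 2·[6·12.9·16.1·0.30 + 3·12.9·20·0.30 + 2·16.1·20·0.57] = 2934.53 + 1946.24 = 4880.77.
Under uncorrelated errors the observed covariances equal the true-score covariances, so only the own-variance terms attenuate.
True-score variance = [3²·12.9²·0.56 + 2²·16.1²·0.69 + 20²·0.64] + 1946.24 = 1810.13 + 1946.24 = 3756.37.
Reliability = 3756.37 / 4880.77 = 0.770.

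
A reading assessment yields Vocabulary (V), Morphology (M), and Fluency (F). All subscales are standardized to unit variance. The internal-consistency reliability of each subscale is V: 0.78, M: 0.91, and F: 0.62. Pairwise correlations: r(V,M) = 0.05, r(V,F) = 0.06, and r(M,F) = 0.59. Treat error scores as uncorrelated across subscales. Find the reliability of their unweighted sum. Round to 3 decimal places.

0.843

Var(V+M+F) = 3 + 2·[0.05 + 0.06 + 0.59] = 3 + 1.4 = 4.4.
Because errors are independent across components, Cov(Tᵢ,Tⱼ) = Cov(Xᵢ,Xⱼ); the off-diagonal part of the true-score variance is the same as above.
True-score variance = [0.78 + 0.91 + 0.62] + 1.4 = 2.31 + 1.4 = 3.71.
Reliability = 3.71 / 4.4 = 0.843.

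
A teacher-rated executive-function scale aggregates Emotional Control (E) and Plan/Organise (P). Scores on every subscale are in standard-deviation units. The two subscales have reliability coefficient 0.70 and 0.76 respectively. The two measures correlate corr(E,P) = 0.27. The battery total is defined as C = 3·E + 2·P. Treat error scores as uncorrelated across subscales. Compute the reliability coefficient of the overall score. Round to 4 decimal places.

0.7746

Var(C) = 3² + 2² + 2·[6·0.27] = 13 + 3.24 = 16.24.
Because errors are independent across components, Cov(Tᵢ,Tⱼ) = Cov(Xᵢ,Xⱼ); the off-diagonal part of the true-score variance is the same as above.
True-score variance = [3²·0.70 + 2²·0.76] + 3.24 = 9.34 + 3.24 = 12.58.
Reliability = 12.58 / 16.24 = 0.7746.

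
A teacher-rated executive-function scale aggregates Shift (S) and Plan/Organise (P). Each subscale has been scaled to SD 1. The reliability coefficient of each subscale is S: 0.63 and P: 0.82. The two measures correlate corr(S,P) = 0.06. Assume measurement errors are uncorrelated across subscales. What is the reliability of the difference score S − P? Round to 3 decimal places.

0.707

Var(S−P) = 1 + 1 − 2·0.06 = 2 − 0.12 = 1.88.
With uncorrelated errors the cross-covariances are all true-score covariance, so they carry over unchanged; only the diagonal terms shrink to ρᵢσᵢ².
True-score variance = [0.63 + 0.82] − 0.12 = 1.45 − 0.12 = 1.33.
Reliability = 1.33 / 1.88 = 0.707.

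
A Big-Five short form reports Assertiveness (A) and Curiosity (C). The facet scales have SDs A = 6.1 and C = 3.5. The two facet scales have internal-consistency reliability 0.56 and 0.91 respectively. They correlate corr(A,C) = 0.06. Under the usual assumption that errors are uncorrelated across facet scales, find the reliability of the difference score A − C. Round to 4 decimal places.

0.6274

Var(A−C) = 6.1² + 3.5² − 2·6.1·3.5·0.06 = 49.46 − 2.562 = 46.898.
Because errors are independent across components, Cov(Tᵢ,Tⱼ) = Cov(Xᵢ,Xⱼ); the off-diagonal part of the true-score variance is the same as above.
True-score variance = [6.1²·0.56 + 3.5²·0.91] − 2.562 = 31.9851 − 2.562 = 29.4231.
Reliability = 29.4231 / 46.898 = 0.6274.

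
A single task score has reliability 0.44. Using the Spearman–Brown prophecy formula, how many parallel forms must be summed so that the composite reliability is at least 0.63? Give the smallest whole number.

k ≥ ρ*(1−ρ₁)/(ρ₁(1−ρ*)) = 0.63·0.56 / (0.44·0.37) = 2.167.
Smallest integer k = 3.

3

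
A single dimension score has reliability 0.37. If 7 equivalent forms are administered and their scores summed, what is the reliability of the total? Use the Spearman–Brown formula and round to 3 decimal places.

0.804

ρ_k = kρ / (1 + (k−1)ρ) = 7·0.37 / (1 + 6·0.37) = 2.590 / 3.220 = 0.804.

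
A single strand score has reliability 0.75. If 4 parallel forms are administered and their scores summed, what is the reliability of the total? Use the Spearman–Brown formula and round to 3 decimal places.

ρ_k = kρ / (1 + (k−1)ρ) = 4·0.75 / (1 + 3·0.75) = 3.000 / 3.250 = 0.923.

0.923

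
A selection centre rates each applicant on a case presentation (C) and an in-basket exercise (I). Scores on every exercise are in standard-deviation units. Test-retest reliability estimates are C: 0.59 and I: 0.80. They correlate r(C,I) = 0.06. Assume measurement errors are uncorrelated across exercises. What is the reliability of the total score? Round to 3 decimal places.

Var(C+I) = 2 + 2·[0.06] = 2 + 0.12 = 2.12.
Under uncorrelated errors the observed covariances equal the true-score covariances, so only the own-variance terms attenuate.
True-score variance = [0.59 + 0.80] + 0.12 = 1.39 + 0.12 = 1.51.
Reliability = 1.51 / 2.12 = 0.712.

0.712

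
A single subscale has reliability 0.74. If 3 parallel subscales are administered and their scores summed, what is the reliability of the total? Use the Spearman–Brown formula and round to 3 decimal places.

ρ_k = kρ / (1 + (k−1)ρ) = 3·0.74 / (1 + 2·0.74) = 2.220 / 2.480 = 0.895.

0.895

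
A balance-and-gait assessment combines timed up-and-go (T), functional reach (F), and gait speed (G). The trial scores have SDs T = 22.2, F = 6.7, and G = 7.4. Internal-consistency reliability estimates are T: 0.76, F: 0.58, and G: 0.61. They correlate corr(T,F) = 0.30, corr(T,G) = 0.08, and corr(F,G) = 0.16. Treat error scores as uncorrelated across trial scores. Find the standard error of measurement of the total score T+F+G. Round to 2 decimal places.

Var(total) = 592.49 + 131.394 = 723.884.
True-score variance = 433.998 + 131.394 = 565.393, so reliability = 0.7811.
Error variance = 723.884 − 565.393 = 158.492; SEM = √158.492 = 12.59.

12.59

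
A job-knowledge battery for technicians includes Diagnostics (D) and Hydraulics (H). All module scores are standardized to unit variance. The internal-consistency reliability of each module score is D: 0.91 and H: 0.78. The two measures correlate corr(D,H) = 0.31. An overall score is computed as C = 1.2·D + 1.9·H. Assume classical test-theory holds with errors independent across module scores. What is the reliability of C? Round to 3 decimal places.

Var(C) = 1.2² + 1.9² + 2·[2.28·0.31] = 5.05 + 1.4136 = 6.4636.
Because errors are independent across components, Cov(Tᵢ,Tⱼ) = Cov(Xᵢ,Xⱼ); the off-diagonal part of the true-score variance is the same as above.
True-score variance = [1.2²·0.91 + 1.9²·0.78] + 1.4136 = 4.1262 + 1.4136 = 5.5398.
Reliability = 5.5398 / 6.4636 = 0.857.

0.857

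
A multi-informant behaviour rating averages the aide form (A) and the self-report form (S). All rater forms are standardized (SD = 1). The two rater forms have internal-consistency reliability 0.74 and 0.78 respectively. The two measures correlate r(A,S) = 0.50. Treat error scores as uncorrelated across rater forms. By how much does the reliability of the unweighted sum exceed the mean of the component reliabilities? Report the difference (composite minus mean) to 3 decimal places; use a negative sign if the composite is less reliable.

0.080

Var(sum) = 2 + 1 = 3; true-score variance = 1.52 + 1 = 2.52; composite reliability = 0.8400.
Mean component reliability = 0.7600.
Difference = 0.8400 − 0.7600 = 0.080.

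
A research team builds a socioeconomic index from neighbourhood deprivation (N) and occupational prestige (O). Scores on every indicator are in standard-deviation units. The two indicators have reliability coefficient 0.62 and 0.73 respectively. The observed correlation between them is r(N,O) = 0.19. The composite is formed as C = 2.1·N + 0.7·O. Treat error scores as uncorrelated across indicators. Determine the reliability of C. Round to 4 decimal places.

Var(C) = 2.1² + 0.7² + 2·[1.47·0.19] = 4.9 + 0.5586 = 5.4586.
Under uncorrelated errors the observed covariances equal the true-score covariances, so only the own-variance terms attenuate.
True-score variance = [2.1²·0.62 + 0.7²·0.73] + 0.5586 = 3.0919 + 0.5586 = 3.6505.
Reliability = 3.6505 / 5.4586 = 0.6688.

0.6688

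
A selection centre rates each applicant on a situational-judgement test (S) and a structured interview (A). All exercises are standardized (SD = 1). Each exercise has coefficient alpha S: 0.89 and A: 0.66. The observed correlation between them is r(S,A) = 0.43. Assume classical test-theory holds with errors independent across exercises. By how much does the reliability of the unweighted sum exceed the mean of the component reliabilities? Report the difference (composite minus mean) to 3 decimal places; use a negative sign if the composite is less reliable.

0.068

Var(sum) = 2 + 0.86 = 2.86; true-score variance = 1.55 + 0.86 = 2.41; composite reliability = 0.8427.
Mean component reliability = 0.7750.
Difference = 0.8427 − 0.7750 = 0.068.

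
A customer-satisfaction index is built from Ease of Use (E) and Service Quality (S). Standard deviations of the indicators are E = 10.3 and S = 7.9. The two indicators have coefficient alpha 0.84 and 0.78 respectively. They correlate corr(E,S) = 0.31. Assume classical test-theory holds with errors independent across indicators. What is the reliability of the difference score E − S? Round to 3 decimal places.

Var(E−S) = 10.3² + 7.9² − 2·10.3·7.9·0.31 = 168.5 − 50.4494 = 118.051.
Because errors are independent across components, Cov(Tᵢ,Tⱼ) = Cov(Xᵢ,Xⱼ); the off-diagonal part of the true-score variance is the same as above.
True-score variance = [10.3²·0.84 + 7.9²·0.78] − 50.4494 = 137.795 − 50.4494 = 87.346.
Reliability = 87.346 / 118.051 = 0.740.

0.740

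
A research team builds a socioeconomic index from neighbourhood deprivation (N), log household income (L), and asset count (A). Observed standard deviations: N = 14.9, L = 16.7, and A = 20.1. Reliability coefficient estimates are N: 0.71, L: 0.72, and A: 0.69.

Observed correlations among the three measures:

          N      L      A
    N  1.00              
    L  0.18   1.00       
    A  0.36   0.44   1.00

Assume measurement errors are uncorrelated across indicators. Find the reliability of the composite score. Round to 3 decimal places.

Var(N+L+A) = 14.9² + 16.7² + 20.1² + 2·[14.9·16.7·0.18 + 14.9·20.1·0.36 + 16.7·20.1·0.44] = 904.91 + 600.601 = 1505.51.
Because errors are independent across components, Cov(Tᵢ,Tⱼ) = Cov(Xᵢ,Xⱼ); the off-diagonal part of the true-score variance is the same as above.
True-score variance = [14.9²·0.71 + 16.7²·0.72 + 20.1²·0.69] + 600.601 = 637.195 + 600.601 = 1237.8.
Reliability = 1237.8 / 1505.51 = 0.822.

0.822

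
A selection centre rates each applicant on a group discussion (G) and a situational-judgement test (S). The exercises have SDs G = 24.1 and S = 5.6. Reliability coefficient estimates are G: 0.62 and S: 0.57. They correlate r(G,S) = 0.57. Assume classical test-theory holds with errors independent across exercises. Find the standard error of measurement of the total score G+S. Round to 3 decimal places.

Var(total) = 612.17 + 153.854 = 766.024.
True-score variance = 377.977 + 153.854 = 531.832, so reliability = 0.6943.
Error variance = 766.024 − 531.832 = 234.193; SEM = √234.193 = 15.303.

15.303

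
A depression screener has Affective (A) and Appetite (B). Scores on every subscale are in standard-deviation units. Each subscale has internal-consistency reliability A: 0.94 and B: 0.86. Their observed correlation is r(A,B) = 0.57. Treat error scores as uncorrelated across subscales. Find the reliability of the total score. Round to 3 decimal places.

0.936

Var(A+B) = 2 + 2·[0.57] = 2 + 1.14 = 3.14.
With uncorrelated errors the cross-covariances are all true-score covariance, so they carry over unchanged; only the diagonal terms shrink to ρᵢσᵢ².
True-score variance = [0.94 + 0.86] + 1.14 = 1.8 + 1.14 = 2.94.
Reliability = 2.94 / 3.14 = 0.936.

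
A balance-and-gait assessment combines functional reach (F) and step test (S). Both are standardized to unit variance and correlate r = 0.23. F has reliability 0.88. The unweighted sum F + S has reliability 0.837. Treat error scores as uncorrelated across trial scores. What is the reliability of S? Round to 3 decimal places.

0.719

Var(F+S) = 2 + 2·0.23 = 2.460.
True-score variance = ρ_F + ρ_S + 2·0.23, so 0.837 = (0.88 + ρ_S + 0.46) / 2.460.
ρ_S = 0.837·2.460 − 0.88 − 0.46 = 0.719.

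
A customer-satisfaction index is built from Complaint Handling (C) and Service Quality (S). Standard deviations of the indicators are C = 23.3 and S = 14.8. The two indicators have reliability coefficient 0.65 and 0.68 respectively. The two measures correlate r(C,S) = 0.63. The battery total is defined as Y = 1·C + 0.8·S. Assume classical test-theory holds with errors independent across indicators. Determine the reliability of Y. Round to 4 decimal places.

0.7721

Var(Y) = 23.3² + 0.8²·14.8² + 2·[0.8·23.3·14.8·0.63] = 683.076 + 347.599 = 1030.67.
With uncorrelated errors the cross-covariances are all true-score covariance, so they carry over unchanged; only the diagonal terms shrink to ρᵢσᵢ².
True-score variance = [23.3²·0.65 + 0.8²·14.8²·0.68] + 347.599 = 448.205 + 347.599 = 795.803.
Reliability = 795.803 / 1030.67 = 0.7721.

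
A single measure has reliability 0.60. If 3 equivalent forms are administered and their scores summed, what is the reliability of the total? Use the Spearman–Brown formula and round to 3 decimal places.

0.818

ρ_k = kρ / (1 + (k−1)ρ) = 3·0.60 / (1 + 2·0.60) = 1.800 / 2.200 = 0.818.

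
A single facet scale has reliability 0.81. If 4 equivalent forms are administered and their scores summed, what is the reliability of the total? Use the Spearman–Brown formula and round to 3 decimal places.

ρ_k = kρ / (1 + (k−1)ρ) = 4·0.81 / (1 + 3·0.81) = 3.240 / 3.430 = 0.945.

0.945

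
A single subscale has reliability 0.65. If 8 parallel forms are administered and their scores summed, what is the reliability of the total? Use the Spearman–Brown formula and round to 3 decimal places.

ρ_k = kρ / (1 + (k−1)ρ) = 8·0.65 / (1 + 7·0.65) = 5.200 / 5.550 = 0.937.

0.937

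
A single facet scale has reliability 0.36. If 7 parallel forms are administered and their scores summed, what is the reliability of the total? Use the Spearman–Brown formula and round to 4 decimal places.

ρ_k = kρ / (1 + (k−1)ρ) = 7·0.36 / (1 + 6·0.36) = 2.520 / 3.160 = 0.7975.

0.7975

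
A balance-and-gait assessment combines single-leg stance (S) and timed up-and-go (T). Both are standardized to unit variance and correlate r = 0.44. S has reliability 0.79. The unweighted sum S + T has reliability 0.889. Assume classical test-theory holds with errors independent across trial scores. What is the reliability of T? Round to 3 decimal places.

Var(S+T) = 2 + 2·0.44 = 2.880.
True-score variance = ρ_S + ρ_T + 2·0.44, so 0.889 = (0.79 + ρ_T + 0.88) / 2.880.
ρ_T = 0.889·2.880 − 0.79 − 0.88 = 0.890.

0.890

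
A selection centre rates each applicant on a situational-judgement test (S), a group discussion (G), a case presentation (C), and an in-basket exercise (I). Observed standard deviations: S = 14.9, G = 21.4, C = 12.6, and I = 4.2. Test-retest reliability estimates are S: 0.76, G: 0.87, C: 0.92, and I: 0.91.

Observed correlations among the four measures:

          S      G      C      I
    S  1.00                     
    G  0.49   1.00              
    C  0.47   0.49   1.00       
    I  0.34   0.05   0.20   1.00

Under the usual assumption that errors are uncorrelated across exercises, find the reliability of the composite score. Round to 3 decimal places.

Var(S+G+C+I) = 14.9² + 21.4² + 12.6² + 4.2² + 2·[14.9·21.4·0.49 + 14.9·12.6·0.47 + 14.9·4.2·0.34 + 21.4·12.6·0.49 + 21.4·4.2·0.05 + 12.6·4.2·0.20] = 856.37 + 825.916 = 1682.29.
Because errors are independent across components, Cov(Tᵢ,Tⱼ) = Cov(Xᵢ,Xⱼ); the off-diagonal part of the true-score variance is the same as above.
True-score variance = [14.9²·0.76 + 21.4²·0.87 + 12.6²·0.92 + 4.2²·0.91] + 825.916 = 729.264 + 825.916 = 1555.18.
Reliability = 1555.18 / 1682.29 = 0.924.

0.924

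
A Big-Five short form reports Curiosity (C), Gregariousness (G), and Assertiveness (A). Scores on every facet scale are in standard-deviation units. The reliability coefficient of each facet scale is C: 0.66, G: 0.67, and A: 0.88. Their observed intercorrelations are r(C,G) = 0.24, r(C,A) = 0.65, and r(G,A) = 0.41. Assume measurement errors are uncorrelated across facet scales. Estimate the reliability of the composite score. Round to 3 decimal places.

0.859

Var(C+G+A) = 3 + 2·[0.24 + 0.65 + 0.41] = 3 + 2.6 = 5.6.
With uncorrelated errors the cross-covariances are all true-score covariance, so they carry over unchanged; only the diagonal terms shrink to ρᵢσᵢ².
True-score variance = [0.66 + 0.67 + 0.88] + 2.6 = 2.21 + 2.6 = 4.81.
Reliability = 4.81 / 5.6 = 0.859.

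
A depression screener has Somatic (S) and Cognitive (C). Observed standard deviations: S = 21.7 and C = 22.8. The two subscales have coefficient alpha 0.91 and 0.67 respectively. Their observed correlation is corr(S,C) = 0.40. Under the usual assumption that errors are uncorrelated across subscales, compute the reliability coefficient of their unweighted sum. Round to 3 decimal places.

Var(S+C) = 21.7² + 22.8² + 2·[21.7·22.8·0.40] = 990.73 + 395.808 = 1386.54.
Because errors are independent across components, Cov(Tᵢ,Tⱼ) = Cov(Xᵢ,Xⱼ); the off-diagonal part of the true-score variance is the same as above.
True-score variance = [21.7²·0.91 + 22.8²·0.67] + 395.808 = 776.803 + 395.808 = 1172.61.
Reliability = 1172.61 / 1386.54 = 0.846.

0.846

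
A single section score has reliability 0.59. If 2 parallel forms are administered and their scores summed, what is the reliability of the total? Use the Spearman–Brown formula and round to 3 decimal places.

ρ_k = kρ / (1 + (k−1)ρ) = 2·0.59 / (1 + 1·0.59) = 1.180 / 1.590 = 0.742.

0.742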